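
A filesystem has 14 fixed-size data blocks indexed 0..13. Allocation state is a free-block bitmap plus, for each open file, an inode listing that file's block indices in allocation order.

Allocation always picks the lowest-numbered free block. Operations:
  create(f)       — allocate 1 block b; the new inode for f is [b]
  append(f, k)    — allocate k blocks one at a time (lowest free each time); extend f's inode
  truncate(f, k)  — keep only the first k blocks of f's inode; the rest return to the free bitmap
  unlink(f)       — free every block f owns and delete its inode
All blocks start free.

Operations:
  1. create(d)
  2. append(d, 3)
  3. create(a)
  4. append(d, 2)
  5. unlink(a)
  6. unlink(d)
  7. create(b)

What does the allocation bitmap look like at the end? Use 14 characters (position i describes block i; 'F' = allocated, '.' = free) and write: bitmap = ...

create(d): bitmap=F............. | d=[0]
append(d, 3): bitmap=FFFF.......... | d=[0, 1, 2, 3]
create(a): bitmap=FFFFF......... | a=[4] d=[0, 1, 2, 3]
append(d, 2): bitmap=FFFFFFF....... | a=[4] d=[0, 1, 2, 3, 5, 6]
unlink(a): bitmap=FFFF.FF....... | d=[0, 1, 2, 3, 5, 6]
unlink(d): bitmap=.............. | 
create(b): bitmap=F............. | b=[0]

bitmap = F.............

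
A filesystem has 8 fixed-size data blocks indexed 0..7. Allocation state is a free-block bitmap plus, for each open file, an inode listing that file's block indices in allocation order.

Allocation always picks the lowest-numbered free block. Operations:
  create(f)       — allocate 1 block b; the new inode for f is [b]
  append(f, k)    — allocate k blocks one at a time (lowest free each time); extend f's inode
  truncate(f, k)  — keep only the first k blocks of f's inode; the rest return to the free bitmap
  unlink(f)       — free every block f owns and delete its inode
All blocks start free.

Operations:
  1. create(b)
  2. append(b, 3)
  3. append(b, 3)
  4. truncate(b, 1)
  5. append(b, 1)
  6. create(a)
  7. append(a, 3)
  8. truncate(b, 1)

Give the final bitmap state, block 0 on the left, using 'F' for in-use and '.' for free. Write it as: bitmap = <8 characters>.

[1] create(b) — b=0 (map F.......)
[2] append(b, 3) — b=0,1,2,3 (map FFFF....)
[3] append(b, 3) — b=0,1,2,3,4,5,6 (map FFFFFFF.)
[4] truncate(b, 1) — b=0 (map F.......)
[5] append(b, 1) — b=0,1 (map FF......)
[6] create(a) — a=2 b=0,1 (map FFF.....)
[7] append(a, 3) — a=2,3,4,5 b=0,1 (map FFFFFF..)
[8] truncate(b, 1) — a=2,3,4,5 b=0 (map F.FFFF..)

bitmap = F.FFFF..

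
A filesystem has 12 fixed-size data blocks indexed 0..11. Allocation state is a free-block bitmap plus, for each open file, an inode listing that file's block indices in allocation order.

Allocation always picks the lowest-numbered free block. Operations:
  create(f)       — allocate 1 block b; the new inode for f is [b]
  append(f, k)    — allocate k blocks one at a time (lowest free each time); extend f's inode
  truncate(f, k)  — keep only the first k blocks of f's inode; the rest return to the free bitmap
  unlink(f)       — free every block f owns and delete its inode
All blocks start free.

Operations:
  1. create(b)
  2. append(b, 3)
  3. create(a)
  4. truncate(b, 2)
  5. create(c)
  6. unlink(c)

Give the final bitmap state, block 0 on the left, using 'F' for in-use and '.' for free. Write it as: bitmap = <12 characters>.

create(b): bitmap=F........... | b=[0]
append(b, 3): bitmap=FFFF........ | b=[0, 1, 2, 3]
create(a): bitmap=FFFFF....... | a=[4] b=[0, 1, 2, 3]
truncate(b, 2): bitmap=FF..F....... | a=[4] b=[0, 1]
create(c): bitmap=FFF.F....... | a=[4] b=[0, 1] c=[2]
unlink(c): bitmap=FF..F....... | a=[4] b=[0, 1]

bitmap = FF..F.......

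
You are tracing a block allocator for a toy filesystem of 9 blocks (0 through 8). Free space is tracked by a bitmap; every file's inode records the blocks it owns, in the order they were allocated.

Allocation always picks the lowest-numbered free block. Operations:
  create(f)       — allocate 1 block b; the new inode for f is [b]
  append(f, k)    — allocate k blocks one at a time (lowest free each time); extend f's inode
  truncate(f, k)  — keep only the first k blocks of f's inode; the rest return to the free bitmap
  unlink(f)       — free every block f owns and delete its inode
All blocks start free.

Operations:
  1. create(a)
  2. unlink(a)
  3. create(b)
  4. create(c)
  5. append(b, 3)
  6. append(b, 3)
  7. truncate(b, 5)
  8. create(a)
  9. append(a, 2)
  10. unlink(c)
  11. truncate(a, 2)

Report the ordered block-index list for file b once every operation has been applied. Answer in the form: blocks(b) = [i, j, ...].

blocks(b) = [0, 2, 3, 4, 5]

  1. create(a)  ⇒  F........  {a→[0]}
  2. unlink(a)  ⇒  .........  {}
  3. create(b)  ⇒  F........  {b→[0]}
  4. create(c)  ⇒  FF.......  {b→[0]; c→[1]}
  5. append(b, 3)  ⇒  FFFFF....  {b→[0, 2, 3, 4]; c→[1]}
  6. append(b, 3)  ⇒  FFFFFFFF.  {b→[0, 2, 3, 4, 5, 6, 7]; c→[1]}
  7. truncate(b, 5)  ⇒  FFFFFF...  {b→[0, 2, 3, 4, 5]; c→[1]}
  8. create(a)  ⇒  FFFFFFF..  {a→[6]; b→[0, 2, 3, 4, 5]; c→[1]}
  9. append(a, 2)  ⇒  FFFFFFFFF  {a→[6, 7, 8]; b→[0, 2, 3, 4, 5]; c→[1]}
  10. unlink(c)  ⇒  F.FFFFFFF  {a→[6, 7, 8]; b→[0, 2, 3, 4, 5]}
  11. truncate(a, 2)  ⇒  F.FFFFFF.  {a→[6, 7]; b→[0, 2, 3, 4, 5]}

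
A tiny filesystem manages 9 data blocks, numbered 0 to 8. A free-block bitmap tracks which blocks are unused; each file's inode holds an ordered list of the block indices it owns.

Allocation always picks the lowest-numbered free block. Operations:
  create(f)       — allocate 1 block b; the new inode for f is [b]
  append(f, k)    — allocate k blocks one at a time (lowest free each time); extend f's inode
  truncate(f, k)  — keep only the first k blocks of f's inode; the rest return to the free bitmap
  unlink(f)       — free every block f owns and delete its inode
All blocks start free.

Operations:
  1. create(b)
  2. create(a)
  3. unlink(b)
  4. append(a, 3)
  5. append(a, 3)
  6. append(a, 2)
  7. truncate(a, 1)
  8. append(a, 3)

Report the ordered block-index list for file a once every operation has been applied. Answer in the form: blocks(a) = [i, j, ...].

[1] create(b) — b=0 (map F........)
[2] create(a) — a=1 b=0 (map FF.......)
[3] unlink(b) — a=1 (map .F.......)
[4] append(a, 3) — a=1,0,2,3 (map FFFF.....)
[5] append(a, 3) — a=1,0,2,3,4,5,6 (map FFFFFFF..)
[6] append(a, 2) — a=1,0,2,3,4,5,6,7,8 (map FFFFFFFFF)
[7] truncate(a, 1) — a=1 (map .F.......)
[8] append(a, 3) — a=1,0,2,3 (map FFFF.....)

blocks(a) = [1, 0, 2, 3]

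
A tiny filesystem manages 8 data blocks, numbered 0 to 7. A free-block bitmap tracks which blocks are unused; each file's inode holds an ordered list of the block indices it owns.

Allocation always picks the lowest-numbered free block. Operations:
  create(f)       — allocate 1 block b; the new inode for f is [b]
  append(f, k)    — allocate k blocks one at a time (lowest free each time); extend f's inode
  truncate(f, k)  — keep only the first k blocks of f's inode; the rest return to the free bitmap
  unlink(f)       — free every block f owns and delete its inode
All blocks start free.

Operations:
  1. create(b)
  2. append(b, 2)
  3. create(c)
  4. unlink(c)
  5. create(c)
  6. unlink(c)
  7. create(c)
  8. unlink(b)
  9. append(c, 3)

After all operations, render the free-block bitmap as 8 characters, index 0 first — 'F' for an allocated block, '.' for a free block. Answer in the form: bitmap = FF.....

bitmap = FFFF....

  1. create(b)  ⇒  F.......  {b→[0]}
  2. append(b, 2)  ⇒  FFF.....  {b→[0, 1, 2]}
  3. create(c)  ⇒  FFFF....  {b→[0, 1, 2]; c→[3]}
  4. unlink(c)  ⇒  FFF.....  {b→[0, 1, 2]}
  5. create(c)  ⇒  FFFF....  {b→[0, 1, 2]; c→[3]}
  6. unlink(c)  ⇒  FFF.....  {b→[0, 1, 2]}
  7. create(c)  ⇒  FFFF....  {b→[0, 1, 2]; c→[3]}
  8. unlink(b)  ⇒  ...F....  {c→[3]}
  9. append(c, 3)  ⇒  FFFF....  {c→[3, 0, 1, 2]}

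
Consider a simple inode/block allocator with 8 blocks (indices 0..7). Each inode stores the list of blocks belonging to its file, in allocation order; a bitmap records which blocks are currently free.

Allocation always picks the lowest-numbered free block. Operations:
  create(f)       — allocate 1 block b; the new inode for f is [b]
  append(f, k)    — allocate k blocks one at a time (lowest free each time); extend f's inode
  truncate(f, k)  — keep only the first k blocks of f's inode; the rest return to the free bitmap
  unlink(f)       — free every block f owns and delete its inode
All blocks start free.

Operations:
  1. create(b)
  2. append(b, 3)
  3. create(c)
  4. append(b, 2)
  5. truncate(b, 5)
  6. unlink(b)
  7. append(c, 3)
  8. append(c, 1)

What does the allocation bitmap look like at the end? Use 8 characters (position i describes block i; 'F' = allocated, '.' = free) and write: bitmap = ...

bitmap = FFFFF...

  1. create(b)  ⇒  F.......  {b→[0]}
  2. append(b, 3)  ⇒  FFFF....  {b→[0, 1, 2, 3]}
  3. create(c)  ⇒  FFFFF...  {b→[0, 1, 2, 3]; c→[4]}
  4. append(b, 2)  ⇒  FFFFFFF.  {b→[0, 1, 2, 3, 5, 6]; c→[4]}
  5. truncate(b, 5)  ⇒  FFFFFF..  {b→[0, 1, 2, 3, 5]; c→[4]}
  6. unlink(b)  ⇒  ....F...  {c→[4]}
  7. append(c, 3)  ⇒  FFF.F...  {c→[4, 0, 1, 2]}
  8. append(c, 1)  ⇒  FFFFF...  {c→[4, 0, 1, 2, 3]}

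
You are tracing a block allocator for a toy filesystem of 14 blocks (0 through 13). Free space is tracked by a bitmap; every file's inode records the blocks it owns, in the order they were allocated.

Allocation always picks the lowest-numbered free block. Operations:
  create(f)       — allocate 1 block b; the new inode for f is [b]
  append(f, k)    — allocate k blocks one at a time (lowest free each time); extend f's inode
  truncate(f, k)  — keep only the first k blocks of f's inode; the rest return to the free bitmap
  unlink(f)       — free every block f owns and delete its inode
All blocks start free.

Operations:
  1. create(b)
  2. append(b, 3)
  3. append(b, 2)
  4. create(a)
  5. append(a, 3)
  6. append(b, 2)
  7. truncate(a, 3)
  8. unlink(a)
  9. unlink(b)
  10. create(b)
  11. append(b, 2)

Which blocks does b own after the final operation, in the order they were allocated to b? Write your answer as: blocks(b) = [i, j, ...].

blocks(b) = [0, 1, 2]

  1. create(b)  ⇒  F.............  {b→[0]}
  2. append(b, 3)  ⇒  FFFF..........  {b→[0, 1, 2, 3]}
  3. append(b, 2)  ⇒  FFFFFF........  {b→[0, 1, 2, 3, 4, 5]}
  4. create(a)  ⇒  FFFFFFF.......  {a→[6]; b→[0, 1, 2, 3, 4, 5]}
  5. append(a, 3)  ⇒  FFFFFFFFFF....  {a→[6, 7, 8, 9]; b→[0, 1, 2, 3, 4, 5]}
  6. append(b, 2)  ⇒  FFFFFFFFFFFF..  {a→[6, 7, 8, 9]; b→[0, 1, 2, 3, 4, 5, 10, 11]}
  7. truncate(a, 3)  ⇒  FFFFFFFFF.FF..  {a→[6, 7, 8]; b→[0, 1, 2, 3, 4, 5, 10, 11]}
  8. unlink(a)  ⇒  FFFFFF....FF..  {b→[0, 1, 2, 3, 4, 5, 10, 11]}
  9. unlink(b)  ⇒  ..............  {}
  10. create(b)  ⇒  F.............  {b→[0]}
  11. append(b, 2)  ⇒  FFF...........  {b→[0, 1, 2]}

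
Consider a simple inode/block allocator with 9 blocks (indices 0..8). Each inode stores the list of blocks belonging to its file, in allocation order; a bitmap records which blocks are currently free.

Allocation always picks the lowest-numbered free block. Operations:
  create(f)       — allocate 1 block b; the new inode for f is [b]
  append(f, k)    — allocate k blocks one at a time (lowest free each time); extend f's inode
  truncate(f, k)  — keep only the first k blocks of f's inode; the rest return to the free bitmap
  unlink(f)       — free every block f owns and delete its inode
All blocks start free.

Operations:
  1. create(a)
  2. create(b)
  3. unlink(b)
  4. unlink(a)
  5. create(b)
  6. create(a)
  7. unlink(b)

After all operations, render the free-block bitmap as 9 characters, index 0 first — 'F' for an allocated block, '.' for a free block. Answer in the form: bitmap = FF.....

  1. create(a)  ⇒  F........  {a→[0]}
  2. create(b)  ⇒  FF.......  {a→[0]; b→[1]}
  3. unlink(b)  ⇒  F........  {a→[0]}
  4. unlink(a)  ⇒  .........  {}
  5. create(b)  ⇒  F........  {b→[0]}
  6. create(a)  ⇒  FF.......  {a→[1]; b→[0]}
  7. unlink(b)  ⇒  .F.......  {a→[1]}

bitmap = .F.......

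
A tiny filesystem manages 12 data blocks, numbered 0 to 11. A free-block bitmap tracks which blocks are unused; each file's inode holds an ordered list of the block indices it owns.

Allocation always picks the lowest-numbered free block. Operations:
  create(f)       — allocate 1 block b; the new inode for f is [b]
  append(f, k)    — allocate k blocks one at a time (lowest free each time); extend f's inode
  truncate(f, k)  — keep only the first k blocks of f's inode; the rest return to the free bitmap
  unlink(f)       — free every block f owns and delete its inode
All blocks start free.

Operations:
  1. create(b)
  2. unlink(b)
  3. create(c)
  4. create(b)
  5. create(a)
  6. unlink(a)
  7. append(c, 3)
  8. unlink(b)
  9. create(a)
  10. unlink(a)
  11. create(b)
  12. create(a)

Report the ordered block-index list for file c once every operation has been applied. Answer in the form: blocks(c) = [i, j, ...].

create(b): bitmap=F........... | b=[0]
unlink(b): bitmap=............ | 
create(c): bitmap=F........... | c=[0]
create(b): bitmap=FF.......... | b=[1] c=[0]
create(a): bitmap=FFF......... | a=[2] b=[1] c=[0]
unlink(a): bitmap=FF.......... | b=[1] c=[0]
append(c, 3): bitmap=FFFFF....... | b=[1] c=[0, 2, 3, 4]
unlink(b): bitmap=F.FFF....... | c=[0, 2, 3, 4]
create(a): bitmap=FFFFF....... | a=[1] c=[0, 2, 3, 4]
unlink(a): bitmap=F.FFF....... | c=[0, 2, 3, 4]
create(b): bitmap=FFFFF....... | b=[1] c=[0, 2, 3, 4]
create(a): bitmap=FFFFFF...... | a=[5] b=[1] c=[0, 2, 3, 4]

blocks(c) = [0, 2, 3, 4]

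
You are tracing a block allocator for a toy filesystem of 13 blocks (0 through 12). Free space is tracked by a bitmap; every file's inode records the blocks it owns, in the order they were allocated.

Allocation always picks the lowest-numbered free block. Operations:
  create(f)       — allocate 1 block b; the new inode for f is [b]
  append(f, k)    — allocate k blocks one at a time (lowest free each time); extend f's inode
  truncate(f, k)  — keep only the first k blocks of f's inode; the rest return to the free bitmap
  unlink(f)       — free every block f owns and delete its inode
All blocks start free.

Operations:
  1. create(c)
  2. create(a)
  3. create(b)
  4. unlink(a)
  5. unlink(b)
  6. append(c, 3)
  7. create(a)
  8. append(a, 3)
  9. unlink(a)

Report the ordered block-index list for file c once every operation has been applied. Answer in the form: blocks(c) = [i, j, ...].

[1] create(c) — c=0 (map F............)
[2] create(a) — a=1 c=0 (map FF...........)
[3] create(b) — a=1 b=2 c=0 (map FFF..........)
[4] unlink(a) — b=2 c=0 (map F.F..........)
[5] unlink(b) — c=0 (map F............)
[6] append(c, 3) — c=0,1,2,3 (map FFFF.........)
[7] create(a) — a=4 c=0,1,2,3 (map FFFFF........)
[8] append(a, 3) — a=4,5,6,7 c=0,1,2,3 (map FFFFFFFF.....)
[9] unlink(a) — c=0,1,2,3 (map FFFF.........)

blocks(c) = [0, 1, 2, 3]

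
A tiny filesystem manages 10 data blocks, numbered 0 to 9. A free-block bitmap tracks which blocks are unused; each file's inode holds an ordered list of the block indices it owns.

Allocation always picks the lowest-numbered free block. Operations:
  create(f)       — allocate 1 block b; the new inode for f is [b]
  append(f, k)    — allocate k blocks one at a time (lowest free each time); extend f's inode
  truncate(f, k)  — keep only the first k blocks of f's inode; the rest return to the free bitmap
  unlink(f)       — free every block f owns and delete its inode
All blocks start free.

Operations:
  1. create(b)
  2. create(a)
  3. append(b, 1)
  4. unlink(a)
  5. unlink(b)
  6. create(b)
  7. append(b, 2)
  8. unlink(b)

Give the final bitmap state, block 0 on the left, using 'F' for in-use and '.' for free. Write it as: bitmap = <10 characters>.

[1] create(b) — b=0 (map F.........)
[2] create(a) — a=1 b=0 (map FF........)
[3] append(b, 1) — a=1 b=0,2 (map FFF.......)
[4] unlink(a) — b=0,2 (map F.F.......)
[5] unlink(b) —  (map ..........)
[6] create(b) — b=0 (map F.........)
[7] append(b, 2) — b=0,1,2 (map FFF.......)
[8] unlink(b) —  (map ..........)

bitmap = ..........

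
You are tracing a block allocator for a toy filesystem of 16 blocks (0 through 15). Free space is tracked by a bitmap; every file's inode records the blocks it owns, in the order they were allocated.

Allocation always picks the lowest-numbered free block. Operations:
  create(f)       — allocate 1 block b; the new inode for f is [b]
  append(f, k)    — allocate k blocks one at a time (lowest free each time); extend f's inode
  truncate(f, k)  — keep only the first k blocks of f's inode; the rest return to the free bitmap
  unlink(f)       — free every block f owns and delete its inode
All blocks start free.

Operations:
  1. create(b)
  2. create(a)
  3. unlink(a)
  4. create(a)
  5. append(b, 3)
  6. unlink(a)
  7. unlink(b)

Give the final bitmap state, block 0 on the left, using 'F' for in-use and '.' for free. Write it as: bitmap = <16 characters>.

[1] create(b) — b=0 (map F...............)
[2] create(a) — a=1 b=0 (map FF..............)
[3] unlink(a) — b=0 (map F...............)
[4] create(a) — a=1 b=0 (map FF..............)
[5] append(b, 3) — a=1 b=0,2,3,4 (map FFFFF...........)
[6] unlink(a) — b=0,2,3,4 (map F.FFF...........)
[7] unlink(b) —  (map ................)

bitmap = ................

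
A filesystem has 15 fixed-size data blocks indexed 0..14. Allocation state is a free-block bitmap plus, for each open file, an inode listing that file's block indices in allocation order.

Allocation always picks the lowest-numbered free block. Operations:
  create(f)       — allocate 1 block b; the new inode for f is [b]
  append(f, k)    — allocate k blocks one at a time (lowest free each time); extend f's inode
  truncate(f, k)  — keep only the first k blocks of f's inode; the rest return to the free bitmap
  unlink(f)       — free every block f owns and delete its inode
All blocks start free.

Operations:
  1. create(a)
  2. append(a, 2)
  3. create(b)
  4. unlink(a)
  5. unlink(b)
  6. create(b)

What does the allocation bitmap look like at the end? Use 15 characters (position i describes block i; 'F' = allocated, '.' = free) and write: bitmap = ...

[1] create(a) — a=0 (map F..............)
[2] append(a, 2) — a=0,1,2 (map FFF............)
[3] create(b) — a=0,1,2 b=3 (map FFFF...........)
[4] unlink(a) — b=3 (map ...F...........)
[5] unlink(b) —  (map ...............)
[6] create(b) — b=0 (map F..............)

bitmap = F..............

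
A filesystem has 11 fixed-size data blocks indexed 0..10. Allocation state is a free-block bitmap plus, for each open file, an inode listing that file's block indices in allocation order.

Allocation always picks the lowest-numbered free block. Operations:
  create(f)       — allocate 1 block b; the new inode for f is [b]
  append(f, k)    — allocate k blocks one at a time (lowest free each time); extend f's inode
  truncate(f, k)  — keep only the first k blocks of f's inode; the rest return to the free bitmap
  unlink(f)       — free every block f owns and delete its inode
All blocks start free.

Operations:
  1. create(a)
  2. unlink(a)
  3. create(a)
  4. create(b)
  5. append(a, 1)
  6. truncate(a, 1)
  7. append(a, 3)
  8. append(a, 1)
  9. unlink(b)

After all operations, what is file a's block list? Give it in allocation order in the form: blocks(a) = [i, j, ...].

blocks(a) = [0, 2, 3, 4, 5]

  1. create(a)  ⇒  F..........  {a→[0]}
  2. unlink(a)  ⇒  ...........  {}
  3. create(a)  ⇒  F..........  {a→[0]}
  4. create(b)  ⇒  FF.........  {a→[0]; b→[1]}
  5. append(a, 1)  ⇒  FFF........  {a→[0, 2]; b→[1]}
  6. truncate(a, 1)  ⇒  FF.........  {a→[0]; b→[1]}
  7. append(a, 3)  ⇒  FFFFF......  {a→[0, 2, 3, 4]; b→[1]}
  8. append(a, 1)  ⇒  FFFFFF.....  {a→[0, 2, 3, 4, 5]; b→[1]}
  9. unlink(b)  ⇒  F.FFFF.....  {a→[0, 2, 3, 4, 5]}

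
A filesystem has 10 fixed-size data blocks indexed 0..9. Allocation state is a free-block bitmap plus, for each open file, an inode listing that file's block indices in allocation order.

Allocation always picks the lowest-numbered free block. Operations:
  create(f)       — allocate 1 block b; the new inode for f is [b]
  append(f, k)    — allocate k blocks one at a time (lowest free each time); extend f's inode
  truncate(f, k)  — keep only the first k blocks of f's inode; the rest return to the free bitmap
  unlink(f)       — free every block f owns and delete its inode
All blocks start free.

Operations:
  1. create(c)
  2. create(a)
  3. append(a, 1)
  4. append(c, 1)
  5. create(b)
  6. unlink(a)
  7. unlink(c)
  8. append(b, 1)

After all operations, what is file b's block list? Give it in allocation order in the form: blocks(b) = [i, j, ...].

blocks(b) = [4, 0]

after create(c) → c:[0]  free=[F.........]
after create(a) → a:[1], c:[0]  free=[FF........]
after append(a, 1) → a:[1, 2], c:[0]  free=[FFF.......]
after append(c, 1) → a:[1, 2], c:[0, 3]  free=[FFFF......]
after create(b) → a:[1, 2], b:[4], c:[0, 3]  free=[FFFFF.....]
after unlink(a) → b:[4], c:[0, 3]  free=[F..FF.....]
after unlink(c) → b:[4]  free=[....F.....]
after append(b, 1) → b:[4, 0]  free=[F...F.....]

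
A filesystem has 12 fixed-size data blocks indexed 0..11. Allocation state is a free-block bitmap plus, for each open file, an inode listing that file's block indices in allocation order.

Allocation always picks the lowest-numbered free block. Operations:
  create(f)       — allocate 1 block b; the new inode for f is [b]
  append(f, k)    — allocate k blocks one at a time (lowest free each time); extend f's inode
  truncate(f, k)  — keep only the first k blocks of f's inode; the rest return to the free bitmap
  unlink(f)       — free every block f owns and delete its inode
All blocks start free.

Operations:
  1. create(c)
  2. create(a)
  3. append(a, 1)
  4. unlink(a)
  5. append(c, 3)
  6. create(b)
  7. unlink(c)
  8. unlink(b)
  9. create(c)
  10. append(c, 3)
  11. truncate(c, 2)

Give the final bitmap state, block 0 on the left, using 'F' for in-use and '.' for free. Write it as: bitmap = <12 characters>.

  1. create(c)  ⇒  F...........  {c→[0]}
  2. create(a)  ⇒  FF..........  {a→[1]; c→[0]}
  3. append(a, 1)  ⇒  FFF.........  {a→[1, 2]; c→[0]}
  4. unlink(a)  ⇒  F...........  {c→[0]}
  5. append(c, 3)  ⇒  FFFF........  {c→[0, 1, 2, 3]}
  6. create(b)  ⇒  FFFFF.......  {b→[4]; c→[0, 1, 2, 3]}
  7. unlink(c)  ⇒  ....F.......  {b→[4]}
  8. unlink(b)  ⇒  ............  {}
  9. create(c)  ⇒  F...........  {c→[0]}
  10. append(c, 3)  ⇒  FFFF........  {c→[0, 1, 2, 3]}
  11. truncate(c, 2)  ⇒  FF..........  {c→[0, 1]}

bitmap = FF..........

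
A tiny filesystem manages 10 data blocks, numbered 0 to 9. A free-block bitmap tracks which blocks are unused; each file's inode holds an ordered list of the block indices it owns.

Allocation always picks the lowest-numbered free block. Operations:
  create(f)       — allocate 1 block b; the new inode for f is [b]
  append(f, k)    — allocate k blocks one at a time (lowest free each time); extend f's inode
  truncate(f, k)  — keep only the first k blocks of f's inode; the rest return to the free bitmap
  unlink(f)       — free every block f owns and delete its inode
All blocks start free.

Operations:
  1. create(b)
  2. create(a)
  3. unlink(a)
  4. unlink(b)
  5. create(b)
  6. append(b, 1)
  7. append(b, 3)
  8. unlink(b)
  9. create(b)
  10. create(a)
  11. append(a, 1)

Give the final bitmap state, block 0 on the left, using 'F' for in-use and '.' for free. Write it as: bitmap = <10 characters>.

bitmap = FFF.......

after create(b) → b:[0]  free=[F.........]
after create(a) → a:[1], b:[0]  free=[FF........]
after unlink(a) → b:[0]  free=[F.........]
after unlink(b) →   free=[..........]
after create(b) → b:[0]  free=[F.........]
after append(b, 1) → b:[0, 1]  free=[FF........]
after append(b, 3) → b:[0, 1, 2, 3, 4]  free=[FFFFF.....]
after unlink(b) →   free=[..........]
after create(b) → b:[0]  free=[F.........]
after create(a) → a:[1], b:[0]  free=[FF........]
after append(a, 1) → a:[1, 2], b:[0]  free=[FFF.......]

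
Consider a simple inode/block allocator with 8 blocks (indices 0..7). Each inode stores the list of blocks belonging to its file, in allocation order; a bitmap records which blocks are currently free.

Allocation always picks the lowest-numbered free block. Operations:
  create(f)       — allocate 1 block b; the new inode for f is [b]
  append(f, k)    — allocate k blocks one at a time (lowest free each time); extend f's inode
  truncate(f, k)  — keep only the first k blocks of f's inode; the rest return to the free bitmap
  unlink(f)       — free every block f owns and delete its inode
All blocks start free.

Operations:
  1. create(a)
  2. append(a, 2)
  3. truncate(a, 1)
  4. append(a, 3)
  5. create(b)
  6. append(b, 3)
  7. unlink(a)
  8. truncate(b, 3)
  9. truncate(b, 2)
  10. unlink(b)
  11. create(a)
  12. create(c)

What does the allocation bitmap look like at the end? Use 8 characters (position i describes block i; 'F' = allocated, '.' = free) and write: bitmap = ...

bitmap = FF......

  1. create(a)  ⇒  F.......  {a→[0]}
  2. append(a, 2)  ⇒  FFF.....  {a→[0, 1, 2]}
  3. truncate(a, 1)  ⇒  F.......  {a→[0]}
  4. append(a, 3)  ⇒  FFFF....  {a→[0, 1, 2, 3]}
  5. create(b)  ⇒  FFFFF...  {a→[0, 1, 2, 3]; b→[4]}
  6. append(b, 3)  ⇒  FFFFFFFF  {a→[0, 1, 2, 3]; b→[4, 5, 6, 7]}
  7. unlink(a)  ⇒  ....FFFF  {b→[4, 5, 6, 7]}
  8. truncate(b, 3)  ⇒  ....FFF.  {b→[4, 5, 6]}
  9. truncate(b, 2)  ⇒  ....FF..  {b→[4, 5]}
  10. unlink(b)  ⇒  ........  {}
  11. create(a)  ⇒  F.......  {a→[0]}
  12. create(c)  ⇒  FF......  {a→[0]; c→[1]}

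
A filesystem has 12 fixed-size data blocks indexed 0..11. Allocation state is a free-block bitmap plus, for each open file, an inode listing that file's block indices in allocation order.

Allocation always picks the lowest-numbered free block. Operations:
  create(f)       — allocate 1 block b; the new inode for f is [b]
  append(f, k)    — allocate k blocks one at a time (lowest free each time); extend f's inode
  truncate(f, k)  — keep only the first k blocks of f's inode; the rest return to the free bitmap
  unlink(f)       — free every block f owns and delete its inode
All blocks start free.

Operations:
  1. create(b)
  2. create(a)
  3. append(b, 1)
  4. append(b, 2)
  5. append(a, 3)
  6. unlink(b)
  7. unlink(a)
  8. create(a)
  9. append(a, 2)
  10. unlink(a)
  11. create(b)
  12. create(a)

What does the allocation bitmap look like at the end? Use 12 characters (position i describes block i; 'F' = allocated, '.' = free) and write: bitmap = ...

  1. create(b)  ⇒  F...........  {b→[0]}
  2. create(a)  ⇒  FF..........  {a→[1]; b→[0]}
  3. append(b, 1)  ⇒  FFF.........  {a→[1]; b→[0, 2]}
  4. append(b, 2)  ⇒  FFFFF.......  {a→[1]; b→[0, 2, 3, 4]}
  5. append(a, 3)  ⇒  FFFFFFFF....  {a→[1, 5, 6, 7]; b→[0, 2, 3, 4]}
  6. unlink(b)  ⇒  .F...FFF....  {a→[1, 5, 6, 7]}
  7. unlink(a)  ⇒  ............  {}
  8. create(a)  ⇒  F...........  {a→[0]}
  9. append(a, 2)  ⇒  FFF.........  {a→[0, 1, 2]}
  10. unlink(a)  ⇒  ............  {}
  11. create(b)  ⇒  F...........  {b→[0]}
  12. create(a)  ⇒  FF..........  {a→[1]; b→[0]}

bitmap = FF..........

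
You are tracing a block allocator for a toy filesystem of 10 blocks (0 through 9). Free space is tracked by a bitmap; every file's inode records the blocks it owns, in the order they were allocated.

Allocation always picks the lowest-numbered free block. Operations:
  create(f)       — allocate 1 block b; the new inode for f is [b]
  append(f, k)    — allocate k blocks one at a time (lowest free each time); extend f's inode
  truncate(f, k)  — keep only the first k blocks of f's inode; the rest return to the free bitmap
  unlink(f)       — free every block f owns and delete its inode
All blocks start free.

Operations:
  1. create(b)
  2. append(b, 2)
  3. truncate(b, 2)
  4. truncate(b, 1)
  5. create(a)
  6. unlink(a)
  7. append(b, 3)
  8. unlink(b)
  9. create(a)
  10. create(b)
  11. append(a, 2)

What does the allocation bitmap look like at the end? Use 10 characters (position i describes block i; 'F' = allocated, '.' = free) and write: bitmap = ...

bitmap = FFFF......

create(b): bitmap=F......... | b=[0]
append(b, 2): bitmap=FFF....... | b=[0, 1, 2]
truncate(b, 2): bitmap=FF........ | b=[0, 1]
truncate(b, 1): bitmap=F......... | b=[0]
create(a): bitmap=FF........ | a=[1] b=[0]
unlink(a): bitmap=F......... | b=[0]
append(b, 3): bitmap=FFFF...... | b=[0, 1, 2, 3]
unlink(b): bitmap=.......... | 
create(a): bitmap=F......... | a=[0]
create(b): bitmap=FF........ | a=[0] b=[1]
append(a, 2): bitmap=FFFF...... | a=[0, 2, 3] b=[1]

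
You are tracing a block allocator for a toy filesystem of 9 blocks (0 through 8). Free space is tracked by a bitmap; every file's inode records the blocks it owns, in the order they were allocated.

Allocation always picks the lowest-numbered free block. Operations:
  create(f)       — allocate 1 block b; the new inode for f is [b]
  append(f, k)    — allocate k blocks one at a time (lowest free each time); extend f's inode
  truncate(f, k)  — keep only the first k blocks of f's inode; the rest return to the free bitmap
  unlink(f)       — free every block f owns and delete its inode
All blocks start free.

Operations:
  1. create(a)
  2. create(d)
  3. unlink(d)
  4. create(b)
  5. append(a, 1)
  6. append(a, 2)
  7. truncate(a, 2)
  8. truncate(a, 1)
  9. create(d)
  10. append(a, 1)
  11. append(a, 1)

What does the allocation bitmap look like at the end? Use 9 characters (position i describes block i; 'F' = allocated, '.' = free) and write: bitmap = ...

create(a): bitmap=F........ | a=[0]
create(d): bitmap=FF....... | a=[0] d=[1]
unlink(d): bitmap=F........ | a=[0]
create(b): bitmap=FF....... | a=[0] b=[1]
append(a, 1): bitmap=FFF...... | a=[0, 2] b=[1]
append(a, 2): bitmap=FFFFF.... | a=[0, 2, 3, 4] b=[1]
truncate(a, 2): bitmap=FFF...... | a=[0, 2] b=[1]
truncate(a, 1): bitmap=FF....... | a=[0] b=[1]
create(d): bitmap=FFF...... | a=[0] b=[1] d=[2]
append(a, 1): bitmap=FFFF..... | a=[0, 3] b=[1] d=[2]
append(a, 1): bitmap=FFFFF.... | a=[0, 3, 4] b=[1] d=[2]

bitmap = FFFFF....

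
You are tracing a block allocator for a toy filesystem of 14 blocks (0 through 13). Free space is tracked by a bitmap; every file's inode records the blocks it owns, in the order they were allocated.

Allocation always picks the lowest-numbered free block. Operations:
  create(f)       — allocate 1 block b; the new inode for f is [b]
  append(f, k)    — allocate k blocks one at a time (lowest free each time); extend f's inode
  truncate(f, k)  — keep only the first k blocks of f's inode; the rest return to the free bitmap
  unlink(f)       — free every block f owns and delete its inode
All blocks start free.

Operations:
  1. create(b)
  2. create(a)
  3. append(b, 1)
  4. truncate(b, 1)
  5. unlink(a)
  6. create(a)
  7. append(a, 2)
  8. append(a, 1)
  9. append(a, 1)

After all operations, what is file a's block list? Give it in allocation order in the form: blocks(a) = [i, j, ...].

after create(b) → b:[0]  free=[F.............]
after create(a) → a:[1], b:[0]  free=[FF............]
after append(b, 1) → a:[1], b:[0, 2]  free=[FFF...........]
after truncate(b, 1) → a:[1], b:[0]  free=[FF............]
after unlink(a) → b:[0]  free=[F.............]
after create(a) → a:[1], b:[0]  free=[FF............]
after append(a, 2) → a:[1, 2, 3], b:[0]  free=[FFFF..........]
after append(a, 1) → a:[1, 2, 3, 4], b:[0]  free=[FFFFF.........]
after append(a, 1) → a:[1, 2, 3, 4, 5], b:[0]  free=[FFFFFF........]

blocks(a) = [1, 2, 3, 4, 5]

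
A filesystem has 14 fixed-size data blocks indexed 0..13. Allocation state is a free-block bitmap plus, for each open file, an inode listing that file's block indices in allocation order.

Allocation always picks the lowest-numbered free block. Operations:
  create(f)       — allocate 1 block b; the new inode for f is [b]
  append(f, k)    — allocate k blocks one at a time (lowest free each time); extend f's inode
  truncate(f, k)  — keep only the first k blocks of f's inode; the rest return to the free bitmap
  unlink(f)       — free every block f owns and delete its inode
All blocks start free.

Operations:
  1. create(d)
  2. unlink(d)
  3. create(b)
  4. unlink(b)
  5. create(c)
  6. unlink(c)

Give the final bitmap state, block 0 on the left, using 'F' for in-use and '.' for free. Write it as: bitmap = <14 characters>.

create(d): bitmap=F............. | d=[0]
unlink(d): bitmap=.............. | 
create(b): bitmap=F............. | b=[0]
unlink(b): bitmap=.............. | 
create(c): bitmap=F............. | c=[0]
unlink(c): bitmap=.............. | 

bitmap = ..............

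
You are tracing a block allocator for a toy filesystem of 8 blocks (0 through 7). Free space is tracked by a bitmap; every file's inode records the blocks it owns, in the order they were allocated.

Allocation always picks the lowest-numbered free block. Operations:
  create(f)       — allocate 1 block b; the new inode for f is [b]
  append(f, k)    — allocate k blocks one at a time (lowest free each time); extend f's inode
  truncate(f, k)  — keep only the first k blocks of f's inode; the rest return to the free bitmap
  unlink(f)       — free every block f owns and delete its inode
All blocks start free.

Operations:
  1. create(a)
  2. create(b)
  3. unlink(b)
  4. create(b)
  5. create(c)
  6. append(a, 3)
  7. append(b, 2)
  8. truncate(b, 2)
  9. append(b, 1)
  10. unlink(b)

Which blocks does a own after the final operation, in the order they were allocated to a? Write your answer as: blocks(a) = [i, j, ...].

[1] create(a) — a=0 (map F.......)
[2] create(b) — a=0 b=1 (map FF......)
[3] unlink(b) — a=0 (map F.......)
[4] create(b) — a=0 b=1 (map FF......)
[5] create(c) — a=0 b=1 c=2 (map FFF.....)
[6] append(a, 3) — a=0,3,4,5 b=1 c=2 (map FFFFFF..)
[7] append(b, 2) — a=0,3,4,5 b=1,6,7 c=2 (map FFFFFFFF)
[8] truncate(b, 2) — a=0,3,4,5 b=1,6 c=2 (map FFFFFFF.)
[9] append(b, 1) — a=0,3,4,5 b=1,6,7 c=2 (map FFFFFFFF)
[10] unlink(b) — a=0,3,4,5 c=2 (map F.FFFF..)

blocks(a) = [0, 3, 4, 5]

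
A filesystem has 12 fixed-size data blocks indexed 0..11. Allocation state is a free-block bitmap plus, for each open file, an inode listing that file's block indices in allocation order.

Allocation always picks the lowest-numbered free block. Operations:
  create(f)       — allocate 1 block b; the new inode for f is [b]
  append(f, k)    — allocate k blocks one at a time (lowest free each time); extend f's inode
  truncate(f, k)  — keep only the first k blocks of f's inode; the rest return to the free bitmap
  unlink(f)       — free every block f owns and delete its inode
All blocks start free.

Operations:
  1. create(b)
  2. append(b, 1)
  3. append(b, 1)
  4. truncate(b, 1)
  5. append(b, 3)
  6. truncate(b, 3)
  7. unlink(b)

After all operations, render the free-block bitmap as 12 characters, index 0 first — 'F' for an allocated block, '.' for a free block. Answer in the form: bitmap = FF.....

bitmap = ............

[1] create(b) — b=0 (map F...........)
[2] append(b, 1) — b=0,1 (map FF..........)
[3] append(b, 1) — b=0,1,2 (map FFF.........)
[4] truncate(b, 1) — b=0 (map F...........)
[5] append(b, 3) — b=0,1,2,3 (map FFFF........)
[6] truncate(b, 3) — b=0,1,2 (map FFF.........)
[7] unlink(b) —  (map ............)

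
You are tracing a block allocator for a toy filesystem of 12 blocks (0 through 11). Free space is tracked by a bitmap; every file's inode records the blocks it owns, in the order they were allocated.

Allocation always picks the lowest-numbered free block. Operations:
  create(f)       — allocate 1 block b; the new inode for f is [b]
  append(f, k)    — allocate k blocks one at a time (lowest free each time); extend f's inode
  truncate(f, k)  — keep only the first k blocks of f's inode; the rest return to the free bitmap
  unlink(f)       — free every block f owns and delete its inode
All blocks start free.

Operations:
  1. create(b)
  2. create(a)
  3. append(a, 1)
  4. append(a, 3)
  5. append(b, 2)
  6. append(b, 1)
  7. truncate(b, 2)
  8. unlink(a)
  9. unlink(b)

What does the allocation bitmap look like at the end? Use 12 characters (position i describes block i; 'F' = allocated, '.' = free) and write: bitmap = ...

after create(b) → b:[0]  free=[F...........]
after create(a) → a:[1], b:[0]  free=[FF..........]
after append(a, 1) → a:[1, 2], b:[0]  free=[FFF.........]
after append(a, 3) → a:[1, 2, 3, 4, 5], b:[0]  free=[FFFFFF......]
after append(b, 2) → a:[1, 2, 3, 4, 5], b:[0, 6, 7]  free=[FFFFFFFF....]
after append(b, 1) → a:[1, 2, 3, 4, 5], b:[0, 6, 7, 8]  free=[FFFFFFFFF...]
after truncate(b, 2) → a:[1, 2, 3, 4, 5], b:[0, 6]  free=[FFFFFFF.....]
after unlink(a) → b:[0, 6]  free=[F.....F.....]
after unlink(b) →   free=[............]

bitmap = ............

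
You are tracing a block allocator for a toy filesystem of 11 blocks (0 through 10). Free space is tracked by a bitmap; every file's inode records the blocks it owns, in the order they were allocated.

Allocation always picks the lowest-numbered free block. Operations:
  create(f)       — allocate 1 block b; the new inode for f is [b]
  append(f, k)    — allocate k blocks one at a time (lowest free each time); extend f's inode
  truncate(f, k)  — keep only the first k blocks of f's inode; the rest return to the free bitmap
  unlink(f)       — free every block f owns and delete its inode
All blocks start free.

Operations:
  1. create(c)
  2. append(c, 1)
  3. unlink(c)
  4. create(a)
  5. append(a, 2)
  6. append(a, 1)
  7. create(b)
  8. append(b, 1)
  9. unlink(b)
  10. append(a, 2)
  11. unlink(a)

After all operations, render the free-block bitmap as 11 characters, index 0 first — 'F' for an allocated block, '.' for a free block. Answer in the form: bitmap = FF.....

  1. create(c)  ⇒  F..........  {c→[0]}
  2. append(c, 1)  ⇒  FF.........  {c→[0, 1]}
  3. unlink(c)  ⇒  ...........  {}
  4. create(a)  ⇒  F..........  {a→[0]}
  5. append(a, 2)  ⇒  FFF........  {a→[0, 1, 2]}
  6. append(a, 1)  ⇒  FFFF.......  {a→[0, 1, 2, 3]}
  7. create(b)  ⇒  FFFFF......  {a→[0, 1, 2, 3]; b→[4]}
  8. append(b, 1)  ⇒  FFFFFF.....  {a→[0, 1, 2, 3]; b→[4, 5]}
  9. unlink(b)  ⇒  FFFF.......  {a→[0, 1, 2, 3]}
  10. append(a, 2)  ⇒  FFFFFF.....  {a→[0, 1, 2, 3, 4, 5]}
  11. unlink(a)  ⇒  ...........  {}

bitmap = ...........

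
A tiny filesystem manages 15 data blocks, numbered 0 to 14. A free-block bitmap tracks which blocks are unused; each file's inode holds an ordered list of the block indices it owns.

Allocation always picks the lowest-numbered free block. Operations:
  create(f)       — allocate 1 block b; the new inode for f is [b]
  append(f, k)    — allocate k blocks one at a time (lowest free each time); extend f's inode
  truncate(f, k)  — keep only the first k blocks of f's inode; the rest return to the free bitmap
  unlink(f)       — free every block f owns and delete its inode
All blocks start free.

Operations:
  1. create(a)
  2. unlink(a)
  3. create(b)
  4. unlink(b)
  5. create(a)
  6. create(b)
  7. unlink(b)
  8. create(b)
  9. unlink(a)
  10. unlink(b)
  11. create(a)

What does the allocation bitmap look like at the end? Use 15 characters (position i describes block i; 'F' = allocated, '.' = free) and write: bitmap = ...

bitmap = F..............

create(a): bitmap=F.............. | a=[0]
unlink(a): bitmap=............... | 
create(b): bitmap=F.............. | b=[0]
unlink(b): bitmap=............... | 
create(a): bitmap=F.............. | a=[0]
create(b): bitmap=FF............. | a=[0] b=[1]
unlink(b): bitmap=F.............. | a=[0]
create(b): bitmap=FF............. | a=[0] b=[1]
unlink(a): bitmap=.F............. | b=[1]
unlink(b): bitmap=............... | 
create(a): bitmap=F.............. | a=[0]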